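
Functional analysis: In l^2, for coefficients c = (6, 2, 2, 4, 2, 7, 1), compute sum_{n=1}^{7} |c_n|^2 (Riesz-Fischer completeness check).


sum |c_n|^2 = 6^2 + 2^2 + 2^2 + 4^2 + 2^2 + 7^2 + 1^2
= 36 + 4 + 4 + 16 + 4 + 49 + 1
= 114

114


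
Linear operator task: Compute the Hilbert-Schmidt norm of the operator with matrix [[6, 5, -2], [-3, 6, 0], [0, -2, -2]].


The Hilbert-Schmidt norm is sqrt(sum of squares of all entries).
Sum of squares = 6^2 + 5^2 + (-2)^2 + (-3)^2 + 6^2 + 0^2 + 0^2 + (-2)^2 + (-2)^2
= 36 + 25 + 4 + 9 + 36 + 0 + 0 + 4 + 4 = 118
||T||_HS = sqrt(118) = 10.8628

10.8628


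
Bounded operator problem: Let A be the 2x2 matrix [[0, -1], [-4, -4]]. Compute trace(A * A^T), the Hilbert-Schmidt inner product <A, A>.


trace(A * A^T) = sum of squares of all entries
= 0^2 + (-1)^2 + (-4)^2 + (-4)^2
= 0 + 1 + 16 + 16
= 33

33


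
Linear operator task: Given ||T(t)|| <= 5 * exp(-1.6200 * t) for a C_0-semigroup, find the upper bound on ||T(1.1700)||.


||T(1.1700)|| <= 5 * exp(-1.6200 * 1.1700)
= 5 * exp(-1.8954)
= 5 * 0.1503
= 0.7513

0.7513


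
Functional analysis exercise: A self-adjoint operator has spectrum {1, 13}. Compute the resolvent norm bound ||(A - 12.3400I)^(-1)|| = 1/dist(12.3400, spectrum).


dist(12.3400, {1, 13}) = min(|12.3400 - 1|, |12.3400 - 13|)
= min(11.3400, 0.6600) = 0.6600
Resolvent bound = 1/0.6600 = 1.5152

1.5152


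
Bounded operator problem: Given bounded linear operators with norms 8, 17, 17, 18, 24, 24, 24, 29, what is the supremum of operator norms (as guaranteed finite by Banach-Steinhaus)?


By the Uniform Boundedness Principle, the supremum of norms is finite.
sup_k ||T_k|| = max(8, 17, 17, 18, 24, 24, 24, 29) = 29

29


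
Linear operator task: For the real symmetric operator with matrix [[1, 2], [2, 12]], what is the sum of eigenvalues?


For a self-adjoint (symmetric) matrix, the eigenvalues are real.
The sum of eigenvalues equals the trace of the matrix.
trace = 1 + 12 = 13

13


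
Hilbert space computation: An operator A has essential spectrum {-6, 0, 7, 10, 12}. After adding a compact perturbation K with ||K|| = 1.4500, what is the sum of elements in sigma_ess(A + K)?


By Weyl's theorem, the essential spectrum is invariant under compact perturbations.
sigma_ess(A + K) = sigma_ess(A) = {-6, 0, 7, 10, 12}
Sum = -6 + 0 + 7 + 10 + 12 = 23

23


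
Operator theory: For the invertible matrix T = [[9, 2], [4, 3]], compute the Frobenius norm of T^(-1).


det(T) = 9*3 - 2*4 = 19
T^(-1) = (1/19) * [[3, -2], [-4, 9]] = [[0.1579, -0.1053], [-0.2105, 0.4737]]
||T^(-1)||_F^2 = 0.1579^2 + (-0.1053)^2 + (-0.2105)^2 + 0.4737^2 = 0.3047
||T^(-1)||_F = sqrt(0.3047) = 0.5520

0.5520


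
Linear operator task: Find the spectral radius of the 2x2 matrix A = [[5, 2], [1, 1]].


For a 2x2 matrix, eigenvalues satisfy lambda^2 - (trace)*lambda + det = 0
trace = 5 + 1 = 6
det = 5*1 - 2*1 = 3
discriminant = 6^2 - 4*(3) = 24
spectral radius = max |eigenvalue| = 5.4495

5.4495


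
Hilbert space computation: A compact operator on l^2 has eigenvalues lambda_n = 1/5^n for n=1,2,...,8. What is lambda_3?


The eigenvalue formula gives lambda_3 = 1/5^3
= 1/125
= 0.0080

0.0080


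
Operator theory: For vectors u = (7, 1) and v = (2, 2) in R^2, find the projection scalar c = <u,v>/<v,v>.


Computing <u,v> = 7*2 + 1*2 = 16
Computing <v,v> = 2^2 + 2^2 = 8
Projection coefficient = 16/8 = 2.0000

2.0000


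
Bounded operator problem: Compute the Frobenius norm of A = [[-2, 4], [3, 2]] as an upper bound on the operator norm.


||A||_F^2 = sum a_ij^2
= (-2)^2 + 4^2 + 3^2 + 2^2
= 4 + 16 + 9 + 4 = 33
||A||_F = sqrt(33) = 5.7446

5.7446


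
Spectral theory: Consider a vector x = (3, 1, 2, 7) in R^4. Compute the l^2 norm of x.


The l^2 norm = (sum |x_i|^2)^(1/2)
Sum of 2th powers = 9 + 1 + 4 + 49 = 63
||x||_2 = (63)^(1/2) = 7.9373

7.9373


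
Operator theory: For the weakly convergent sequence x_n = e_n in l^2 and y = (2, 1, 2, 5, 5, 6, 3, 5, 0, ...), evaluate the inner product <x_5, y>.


x_5 = e_5 is the standard basis vector with 1 in position 5.
<x_5, y> = y_5 = 5
As n -> infinity, <x_n, y> -> 0, confirming weak convergence of (x_n) to 0.

5


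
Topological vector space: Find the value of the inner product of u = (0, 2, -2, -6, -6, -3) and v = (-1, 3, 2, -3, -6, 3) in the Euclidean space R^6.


Computing the standard inner product <u, v> = sum u_i * v_i
= 0*-1 + 2*3 + -2*2 + -6*-3 + -6*-6 + -3*3
= 0 + 6 + -4 + 18 + 36 + -9
= 47

47


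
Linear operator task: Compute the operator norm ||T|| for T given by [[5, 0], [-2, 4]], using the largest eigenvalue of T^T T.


A^T A = [[29, -8], [-8, 16]]
trace(A^T A) = 45, det(A^T A) = 400
discriminant = 45^2 - 4*400 = 425
Largest eigenvalue of A^T A = (trace + sqrt(disc))/2 = 32.8078
||T|| = sqrt(32.8078) = 5.7278

5.7278


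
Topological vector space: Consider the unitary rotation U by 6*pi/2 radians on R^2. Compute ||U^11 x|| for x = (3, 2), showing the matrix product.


U is a rotation by theta = 6*pi/2
U^11 = rotation by 11*theta = 66*pi/2 = 2*pi/2 (mod 2*pi)
cos(2*pi/2) = -1.0000, sin(2*pi/2) = 0.0000
U^11 x = (-1.0000 * 3 - 0.0000 * 2, 0.0000 * 3 + -1.0000 * 2)
= (-3.0000, -2.0000)
||U^11 x|| = sqrt((-3.0000)^2 + (-2.0000)^2) = sqrt(13.0000) = 3.6056

3.6056


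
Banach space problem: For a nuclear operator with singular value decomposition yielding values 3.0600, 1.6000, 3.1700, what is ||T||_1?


The nuclear norm is the sum of all singular values.
||T||_1 = 3.0600 + 1.6000 + 3.1700
= 7.8300

7.8300


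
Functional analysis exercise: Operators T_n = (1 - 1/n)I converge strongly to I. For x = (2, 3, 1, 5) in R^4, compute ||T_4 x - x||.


T_4 x - x = (1 - 1/4)x - x = -x/4
||x|| = sqrt(39) = 6.2450
||T_4 x - x|| = ||x||/4 = 6.2450/4 = 1.5612

1.5612


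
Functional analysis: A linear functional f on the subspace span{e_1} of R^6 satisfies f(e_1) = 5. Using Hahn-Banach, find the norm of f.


The norm of f is given by ||f|| = sup_{||x||=1} |f(x)|.
On span{e_1}, ||e_1|| = 1, so ||f|| = |f(e_1)| / ||e_1||
= |5| / 1 = 5.0000

5.0000


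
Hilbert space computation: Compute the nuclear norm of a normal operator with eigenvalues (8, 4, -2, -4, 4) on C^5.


For a normal operator, singular values equal |eigenvalues|.
Trace norm = sum |lambda_i| = 8 + 4 + 2 + 4 + 4
= 22

22


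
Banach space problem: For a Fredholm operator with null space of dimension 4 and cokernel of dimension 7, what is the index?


The Fredholm index is defined as ind(T) = dim(ker T) - dim(coker T)
= 4 - 7
= -3

-3


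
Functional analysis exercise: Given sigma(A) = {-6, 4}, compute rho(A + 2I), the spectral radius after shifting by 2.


Spectrum of A + 2I = {-4, 6}
Spectral radius = max |lambda| over the shifted spectrum
= max(4, 6) = 6

6


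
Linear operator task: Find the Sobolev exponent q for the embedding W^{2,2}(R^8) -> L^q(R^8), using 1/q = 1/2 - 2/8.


Using the Sobolev embedding formula: 1/q = 1/p - k/n
1/q = 1/2 - 2/8 = 1/4
q = 1/(1/4) = 4

4.0000


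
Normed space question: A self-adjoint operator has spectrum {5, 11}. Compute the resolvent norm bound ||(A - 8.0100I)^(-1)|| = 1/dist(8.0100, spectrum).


dist(8.0100, {5, 11}) = min(|8.0100 - 5|, |8.0100 - 11|)
= min(3.0100, 2.9900) = 2.9900
Resolvent bound = 1/2.9900 = 0.3344

0.3344


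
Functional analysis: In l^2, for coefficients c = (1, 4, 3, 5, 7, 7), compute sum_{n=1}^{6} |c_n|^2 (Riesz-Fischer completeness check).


sum |c_n|^2 = 1^2 + 4^2 + 3^2 + 5^2 + 7^2 + 7^2
= 1 + 16 + 9 + 25 + 49 + 49
= 149

149


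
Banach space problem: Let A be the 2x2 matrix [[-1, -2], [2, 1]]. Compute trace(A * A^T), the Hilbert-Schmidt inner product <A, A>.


trace(A * A^T) = sum of squares of all entries
= (-1)^2 + (-2)^2 + 2^2 + 1^2
= 1 + 4 + 4 + 1
= 10

10


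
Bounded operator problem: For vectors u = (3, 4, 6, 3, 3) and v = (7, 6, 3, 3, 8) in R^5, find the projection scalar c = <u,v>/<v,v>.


Computing <u,v> = 3*7 + 4*6 + 6*3 + 3*3 + 3*8 = 96
Computing <v,v> = 7^2 + 6^2 + 3^2 + 3^2 + 8^2 = 167
Projection coefficient = 96/167 = 0.5749

0.5749


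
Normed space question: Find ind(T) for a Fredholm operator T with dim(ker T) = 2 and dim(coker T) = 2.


The Fredholm index is defined as ind(T) = dim(ker T) - dim(coker T)
= 2 - 2
= 0

0


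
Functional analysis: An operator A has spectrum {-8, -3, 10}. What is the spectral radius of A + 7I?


Spectrum of A + 7I = {-1, 4, 17}
Spectral radius = max |lambda| over the shifted spectrum
= max(1, 4, 17) = 17

17


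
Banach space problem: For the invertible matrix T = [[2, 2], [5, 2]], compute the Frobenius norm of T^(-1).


det(T) = 2*2 - 2*5 = -6
T^(-1) = (1/-6) * [[2, -2], [-5, 2]] = [[-0.3333, 0.3333], [0.8333, -0.3333]]
||T^(-1)||_F^2 = (-0.3333)^2 + 0.3333^2 + 0.8333^2 + (-0.3333)^2 = 1.0278
||T^(-1)||_F = sqrt(1.0278) = 1.0138

1.0138


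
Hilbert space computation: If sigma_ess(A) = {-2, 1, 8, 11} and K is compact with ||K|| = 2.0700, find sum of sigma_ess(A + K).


By Weyl's theorem, the essential spectrum is invariant under compact perturbations.
sigma_ess(A + K) = sigma_ess(A) = {-2, 1, 8, 11}
Sum = -2 + 1 + 8 + 11 = 18

18


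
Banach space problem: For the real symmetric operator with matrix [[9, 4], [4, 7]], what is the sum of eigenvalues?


For a self-adjoint (symmetric) matrix, the eigenvalues are real.
The sum of eigenvalues equals the trace of the matrix.
trace = 9 + 7 = 16

16


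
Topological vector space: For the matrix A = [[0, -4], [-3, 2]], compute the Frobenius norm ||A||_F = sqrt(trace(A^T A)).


||A||_F^2 = sum a_ij^2
= 0^2 + (-4)^2 + (-3)^2 + 2^2
= 0 + 16 + 9 + 4 = 29
||A||_F = sqrt(29) = 5.3852

5.3852


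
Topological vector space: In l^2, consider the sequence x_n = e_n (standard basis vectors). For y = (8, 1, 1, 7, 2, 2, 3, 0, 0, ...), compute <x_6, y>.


x_6 = e_6 is the standard basis vector with 1 in position 6.
<x_6, y> = y_6 = 2
As n -> infinity, <x_n, y> -> 0, confirming weak convergence of (x_n) to 0.

2


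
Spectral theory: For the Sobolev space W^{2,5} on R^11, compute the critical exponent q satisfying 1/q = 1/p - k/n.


Using the Sobolev embedding formula: 1/q = 1/p - k/n
1/q = 1/5 - 2/11 = 1/55
q = 1/(1/55) = 55

55.0000


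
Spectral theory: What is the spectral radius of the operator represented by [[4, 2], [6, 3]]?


For a 2x2 matrix, eigenvalues satisfy lambda^2 - (trace)*lambda + det = 0
trace = 4 + 3 = 7
det = 4*3 - 2*6 = 0
discriminant = 7^2 - 4*(0) = 49
spectral radius = max |eigenvalue| = 7.0000

7.0000


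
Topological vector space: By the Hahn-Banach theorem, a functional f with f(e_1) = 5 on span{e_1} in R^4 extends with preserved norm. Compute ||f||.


The norm of f is given by ||f|| = sup_{||x||=1} |f(x)|.
On span{e_1}, ||e_1|| = 1, so ||f|| = |f(e_1)| / ||e_1||
= |5| / 1 = 5.0000

5.0000


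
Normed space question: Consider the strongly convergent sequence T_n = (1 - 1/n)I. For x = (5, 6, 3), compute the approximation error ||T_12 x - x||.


T_12 x - x = (1 - 1/12)x - x = -x/12
||x|| = sqrt(70) = 8.3666
||T_12 x - x|| = ||x||/12 = 8.3666/12 = 0.6972

0.6972


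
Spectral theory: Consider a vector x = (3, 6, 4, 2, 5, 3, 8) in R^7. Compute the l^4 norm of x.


The l^4 norm = (sum |x_i|^4)^(1/4)
Sum of 4th powers = 81 + 1296 + 256 + 16 + 625 + 81 + 4096 = 6451
||x||_4 = (6451)^(1/4) = 8.9620

8.9620


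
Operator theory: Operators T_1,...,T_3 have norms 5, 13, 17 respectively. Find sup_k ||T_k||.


By the Uniform Boundedness Principle, the supremum of norms is finite.
sup_k ||T_k|| = max(5, 13, 17) = 17

17


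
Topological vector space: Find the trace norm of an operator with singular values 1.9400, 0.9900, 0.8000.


The nuclear norm is the sum of all singular values.
||T||_1 = 1.9400 + 0.9900 + 0.8000
= 3.7300

3.7300


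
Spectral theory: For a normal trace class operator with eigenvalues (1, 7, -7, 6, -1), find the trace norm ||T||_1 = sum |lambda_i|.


For a normal operator, singular values equal |eigenvalues|.
Trace norm = sum |lambda_i| = 1 + 7 + 7 + 6 + 1
= 22

22


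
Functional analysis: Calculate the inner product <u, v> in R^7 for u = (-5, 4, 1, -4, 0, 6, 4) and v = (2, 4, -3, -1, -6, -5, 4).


Computing the standard inner product <u, v> = sum u_i * v_i
= -5*2 + 4*4 + 1*-3 + -4*-1 + 0*-6 + 6*-5 + 4*4
= -10 + 16 + -3 + 4 + 0 + -30 + 16
= -7

-7


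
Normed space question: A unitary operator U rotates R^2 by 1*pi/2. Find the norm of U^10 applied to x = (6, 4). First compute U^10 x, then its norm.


U is a rotation by theta = 1*pi/2
U^10 = rotation by 10*theta = 10*pi/2 = 2*pi/2 (mod 2*pi)
cos(2*pi/2) = -1.0000, sin(2*pi/2) = 0.0000
U^10 x = (-1.0000 * 6 - 0.0000 * 4, 0.0000 * 6 + -1.0000 * 4)
= (-6.0000, -4.0000)
||U^10 x|| = sqrt((-6.0000)^2 + (-4.0000)^2) = sqrt(52.0000) = 7.2111

7.2111


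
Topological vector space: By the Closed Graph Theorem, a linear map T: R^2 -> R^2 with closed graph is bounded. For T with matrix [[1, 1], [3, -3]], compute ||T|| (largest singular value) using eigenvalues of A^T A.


A^T A = [[10, -8], [-8, 10]]
trace(A^T A) = 20, det(A^T A) = 36
discriminant = 20^2 - 4*36 = 256
Largest eigenvalue of A^T A = (trace + sqrt(disc))/2 = 18.0000
||T|| = sqrt(18.0000) = 4.2426

4.2426


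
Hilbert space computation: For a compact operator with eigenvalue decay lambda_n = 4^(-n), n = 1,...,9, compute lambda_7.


The eigenvalue formula gives lambda_7 = 1/4^7
= 1/16384
= 6.1035e-05

6.1035e-05


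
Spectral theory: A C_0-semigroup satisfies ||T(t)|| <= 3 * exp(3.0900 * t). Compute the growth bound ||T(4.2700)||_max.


||T(4.2700)|| <= 3 * exp(3.0900 * 4.2700)
= 3 * exp(13.1943)
= 3 * 537293.6187
= 1.6119e+06

1.6119e+06


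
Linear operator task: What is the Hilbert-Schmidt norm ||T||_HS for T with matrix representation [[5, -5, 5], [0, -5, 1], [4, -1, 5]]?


The Hilbert-Schmidt norm is sqrt(sum of squares of all entries).
Sum of squares = 5^2 + (-5)^2 + 5^2 + 0^2 + (-5)^2 + 1^2 + 4^2 + (-1)^2 + 5^2
= 25 + 25 + 25 + 0 + 25 + 1 + 16 + 1 + 25 = 143
||T||_HS = sqrt(143) = 11.9583

11.9583


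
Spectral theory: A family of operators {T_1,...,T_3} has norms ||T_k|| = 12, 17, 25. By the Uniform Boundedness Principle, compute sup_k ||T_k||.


By the Uniform Boundedness Principle, the supremum of norms is finite.
sup_k ||T_k|| = max(12, 17, 25) = 25

25


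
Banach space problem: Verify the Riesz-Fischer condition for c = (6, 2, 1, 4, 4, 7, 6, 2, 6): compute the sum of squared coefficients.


sum |c_n|^2 = 6^2 + 2^2 + 1^2 + 4^2 + 4^2 + 7^2 + 6^2 + 2^2 + 6^2
= 36 + 4 + 1 + 16 + 16 + 49 + 36 + 4 + 36
= 198

198


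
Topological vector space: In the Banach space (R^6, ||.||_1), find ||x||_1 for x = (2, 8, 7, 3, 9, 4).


The l^1 norm equals the sum of absolute values of all components.
||x||_1 = 2 + 8 + 7 + 3 + 9 + 4
= 33

33.0000


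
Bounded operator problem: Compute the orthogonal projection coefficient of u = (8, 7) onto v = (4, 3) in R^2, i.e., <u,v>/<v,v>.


Computing <u,v> = 8*4 + 7*3 = 53
Computing <v,v> = 4^2 + 3^2 = 25
Projection coefficient = 53/25 = 2.1200

2.1200


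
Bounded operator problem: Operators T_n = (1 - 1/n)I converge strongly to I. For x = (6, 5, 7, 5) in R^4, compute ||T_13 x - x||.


T_13 x - x = (1 - 1/13)x - x = -x/13
||x|| = sqrt(135) = 11.6190
||T_13 x - x|| = ||x||/13 = 11.6190/13 = 0.8938

0.8938


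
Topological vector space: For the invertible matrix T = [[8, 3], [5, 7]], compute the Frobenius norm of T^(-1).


det(T) = 8*7 - 3*5 = 41
T^(-1) = (1/41) * [[7, -3], [-5, 8]] = [[0.1707, -0.0732], [-0.1220, 0.1951]]
||T^(-1)||_F^2 = 0.1707^2 + (-0.0732)^2 + (-0.1220)^2 + 0.1951^2 = 0.0874
||T^(-1)||_F = sqrt(0.0874) = 0.2957

0.2957


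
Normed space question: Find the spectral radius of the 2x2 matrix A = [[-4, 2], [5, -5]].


For a 2x2 matrix, eigenvalues satisfy lambda^2 - (trace)*lambda + det = 0
trace = -4 + -5 = -9
det = -4*-5 - 2*5 = 10
discriminant = (-9)^2 - 4*(10) = 41
spectral radius = max |eigenvalue| = 7.7016

7.7016


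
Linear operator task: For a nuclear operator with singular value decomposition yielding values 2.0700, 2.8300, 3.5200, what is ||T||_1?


The nuclear norm is the sum of all singular values.
||T||_1 = 2.0700 + 2.8300 + 3.5200
= 8.4200

8.4200


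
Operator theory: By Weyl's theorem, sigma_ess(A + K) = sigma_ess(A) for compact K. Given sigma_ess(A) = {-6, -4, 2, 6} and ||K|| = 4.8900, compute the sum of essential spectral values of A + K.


By Weyl's theorem, the essential spectrum is invariant under compact perturbations.
sigma_ess(A + K) = sigma_ess(A) = {-6, -4, 2, 6}
Sum = -6 + -4 + 2 + 6 = -2

-2


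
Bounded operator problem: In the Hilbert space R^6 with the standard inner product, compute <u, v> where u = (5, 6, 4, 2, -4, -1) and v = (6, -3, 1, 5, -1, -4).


Computing the standard inner product <u, v> = sum u_i * v_i
= 5*6 + 6*-3 + 4*1 + 2*5 + -4*-1 + -1*-4
= 30 + -18 + 4 + 10 + 4 + 4
= 34

34


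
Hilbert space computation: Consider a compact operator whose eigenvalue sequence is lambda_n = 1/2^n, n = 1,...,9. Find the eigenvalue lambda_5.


The eigenvalue formula gives lambda_5 = 1/2^5
= 1/32
= 0.0312

0.0312


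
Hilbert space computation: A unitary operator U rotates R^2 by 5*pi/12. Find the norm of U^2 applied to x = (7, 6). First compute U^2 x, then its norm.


U is a rotation by theta = 5*pi/12
U^2 = rotation by 2*theta = 10*pi/12
cos(10*pi/12) = -0.8660, sin(10*pi/12) = 0.5000
U^2 x = (-0.8660 * 7 - 0.5000 * 6, 0.5000 * 7 + -0.8660 * 6)
= (-9.0622, -1.6962)
||U^2 x|| = sqrt((-9.0622)^2 + (-1.6962)^2) = sqrt(85.0000) = 9.2195

9.2195


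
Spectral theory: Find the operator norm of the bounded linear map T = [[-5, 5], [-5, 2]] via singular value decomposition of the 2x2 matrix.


A^T A = [[50, -35], [-35, 29]]
trace(A^T A) = 79, det(A^T A) = 225
discriminant = 79^2 - 4*225 = 5341
Largest eigenvalue of A^T A = (trace + sqrt(disc))/2 = 76.0411
||T|| = sqrt(76.0411) = 8.7202

8.7202


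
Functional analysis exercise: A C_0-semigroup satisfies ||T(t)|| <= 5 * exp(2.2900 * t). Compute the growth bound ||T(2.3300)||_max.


||T(2.3300)|| <= 5 * exp(2.2900 * 2.3300)
= 5 * exp(5.3357)
= 5 * 207.6180
= 1038.0902

1038.0902


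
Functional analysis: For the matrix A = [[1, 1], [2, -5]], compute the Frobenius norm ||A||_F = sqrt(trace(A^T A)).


||A||_F^2 = sum a_ij^2
= 1^2 + 1^2 + 2^2 + (-5)^2
= 1 + 1 + 4 + 25 = 31
||A||_F = sqrt(31) = 5.5678

5.5678


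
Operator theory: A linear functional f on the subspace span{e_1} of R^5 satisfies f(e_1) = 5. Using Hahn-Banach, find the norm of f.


The norm of f is given by ||f|| = sup_{||x||=1} |f(x)|.
On span{e_1}, ||e_1|| = 1, so ||f|| = |f(e_1)| / ||e_1||
= |5| / 1 = 5.0000

5.0000


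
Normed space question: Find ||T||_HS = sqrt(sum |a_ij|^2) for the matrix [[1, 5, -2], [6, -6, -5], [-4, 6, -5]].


The Hilbert-Schmidt norm is sqrt(sum of squares of all entries).
Sum of squares = 1^2 + 5^2 + (-2)^2 + 6^2 + (-6)^2 + (-5)^2 + (-4)^2 + 6^2 + (-5)^2
= 1 + 25 + 4 + 36 + 36 + 25 + 16 + 36 + 25 = 204
||T||_HS = sqrt(204) = 14.2829

14.2829


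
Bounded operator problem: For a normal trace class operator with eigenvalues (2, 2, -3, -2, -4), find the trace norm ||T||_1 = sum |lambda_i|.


For a normal operator, singular values equal |eigenvalues|.
Trace norm = sum |lambda_i| = 2 + 2 + 3 + 2 + 4
= 13

13


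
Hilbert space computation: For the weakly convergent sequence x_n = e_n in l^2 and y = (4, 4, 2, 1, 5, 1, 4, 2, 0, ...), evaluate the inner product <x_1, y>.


x_1 = e_1 is the standard basis vector with 1 in position 1.
<x_1, y> = y_1 = 4
As n -> infinity, <x_n, y> -> 0, confirming weak convergence of (x_n) to 0.

4


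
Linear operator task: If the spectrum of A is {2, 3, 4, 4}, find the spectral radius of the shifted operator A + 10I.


Spectrum of A + 10I = {12, 13, 14, 14}
Spectral radius = max |lambda| over the shifted spectrum
= max(12, 13, 14, 14) = 14

14


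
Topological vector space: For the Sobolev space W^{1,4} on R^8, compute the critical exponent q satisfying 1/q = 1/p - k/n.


Using the Sobolev embedding formula: 1/q = 1/p - k/n
1/q = 1/4 - 1/8 = 1/8
q = 1/(1/8) = 8

8.0000


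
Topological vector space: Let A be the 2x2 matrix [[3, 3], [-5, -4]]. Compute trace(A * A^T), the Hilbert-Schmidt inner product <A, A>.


trace(A * A^T) = sum of squares of all entries
= 3^2 + 3^2 + (-5)^2 + (-4)^2
= 9 + 9 + 25 + 16
= 59

59


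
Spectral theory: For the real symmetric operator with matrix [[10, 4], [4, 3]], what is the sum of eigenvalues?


For a self-adjoint (symmetric) matrix, the eigenvalues are real.
The sum of eigenvalues equals the trace of the matrix.
trace = 10 + 3 = 13

13


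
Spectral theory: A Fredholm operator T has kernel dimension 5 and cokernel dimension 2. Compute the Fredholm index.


The Fredholm index is defined as ind(T) = dim(ker T) - dim(coker T)
= 5 - 2
= 3

3


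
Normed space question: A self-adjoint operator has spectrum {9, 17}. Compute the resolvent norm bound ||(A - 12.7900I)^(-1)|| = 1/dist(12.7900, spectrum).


dist(12.7900, {9, 17}) = min(|12.7900 - 9|, |12.7900 - 17|)
= min(3.7900, 4.2100) = 3.7900
Resolvent bound = 1/3.7900 = 0.2639

0.2639


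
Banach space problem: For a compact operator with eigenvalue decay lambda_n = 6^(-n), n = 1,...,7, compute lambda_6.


The eigenvalue formula gives lambda_6 = 1/6^6
= 1/46656
= 2.1433e-05

2.1433e-05


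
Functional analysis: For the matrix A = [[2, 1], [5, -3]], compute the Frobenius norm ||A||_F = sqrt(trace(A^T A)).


||A||_F^2 = sum a_ij^2
= 2^2 + 1^2 + 5^2 + (-3)^2
= 4 + 1 + 25 + 9 = 39
||A||_F = sqrt(39) = 6.2450

6.2450


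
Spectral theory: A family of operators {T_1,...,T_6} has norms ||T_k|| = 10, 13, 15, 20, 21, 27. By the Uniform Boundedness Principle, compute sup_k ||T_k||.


By the Uniform Boundedness Principle, the supremum of norms is finite.
sup_k ||T_k|| = max(10, 13, 15, 20, 21, 27) = 27

27


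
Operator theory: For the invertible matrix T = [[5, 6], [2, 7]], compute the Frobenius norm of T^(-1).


det(T) = 5*7 - 6*2 = 23
T^(-1) = (1/23) * [[7, -6], [-2, 5]] = [[0.3043, -0.2609], [-0.0870, 0.2174]]
||T^(-1)||_F^2 = 0.3043^2 + (-0.2609)^2 + (-0.0870)^2 + 0.2174^2 = 0.2155
||T^(-1)||_F = sqrt(0.2155) = 0.4642

0.4642


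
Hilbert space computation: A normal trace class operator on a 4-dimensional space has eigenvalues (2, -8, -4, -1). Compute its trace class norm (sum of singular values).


For a normal operator, singular values equal |eigenvalues|.
Trace norm = sum |lambda_i| = 2 + 8 + 4 + 1
= 15

15


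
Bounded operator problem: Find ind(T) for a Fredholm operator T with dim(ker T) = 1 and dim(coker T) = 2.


The Fredholm index is defined as ind(T) = dim(ker T) - dim(coker T)
= 1 - 2
= -1

-1


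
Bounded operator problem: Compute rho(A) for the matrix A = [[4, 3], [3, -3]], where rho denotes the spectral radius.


For a 2x2 matrix, eigenvalues satisfy lambda^2 - (trace)*lambda + det = 0
trace = 4 + -3 = 1
det = 4*-3 - 3*3 = -21
discriminant = 1^2 - 4*(-21) = 85
spectral radius = max |eigenvalue| = 5.1098

5.1098


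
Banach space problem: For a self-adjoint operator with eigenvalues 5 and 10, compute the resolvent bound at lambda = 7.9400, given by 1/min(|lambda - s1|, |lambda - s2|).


dist(7.9400, {5, 10}) = min(|7.9400 - 5|, |7.9400 - 10|)
= min(2.9400, 2.0600) = 2.0600
Resolvent bound = 1/2.0600 = 0.4854

0.4854


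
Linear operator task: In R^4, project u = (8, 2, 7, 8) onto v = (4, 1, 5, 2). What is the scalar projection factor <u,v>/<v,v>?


Computing <u,v> = 8*4 + 2*1 + 7*5 + 8*2 = 85
Computing <v,v> = 4^2 + 1^2 + 5^2 + 2^2 = 46
Projection coefficient = 85/46 = 1.8478

1.8478


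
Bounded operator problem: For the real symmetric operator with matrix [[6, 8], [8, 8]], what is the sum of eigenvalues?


For a self-adjoint (symmetric) matrix, the eigenvalues are real.
The sum of eigenvalues equals the trace of the matrix.
trace = 6 + 8 = 14

14


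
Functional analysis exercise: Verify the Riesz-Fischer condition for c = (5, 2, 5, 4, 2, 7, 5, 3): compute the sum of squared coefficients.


sum |c_n|^2 = 5^2 + 2^2 + 5^2 + 4^2 + 2^2 + 7^2 + 5^2 + 3^2
= 25 + 4 + 25 + 16 + 4 + 49 + 25 + 9
= 157

157


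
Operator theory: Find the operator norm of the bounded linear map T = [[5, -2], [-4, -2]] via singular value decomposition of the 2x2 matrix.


A^T A = [[41, -2], [-2, 8]]
trace(A^T A) = 49, det(A^T A) = 324
discriminant = 49^2 - 4*324 = 1105
Largest eigenvalue of A^T A = (trace + sqrt(disc))/2 = 41.1208
||T|| = sqrt(41.1208) = 6.4125

6.4125


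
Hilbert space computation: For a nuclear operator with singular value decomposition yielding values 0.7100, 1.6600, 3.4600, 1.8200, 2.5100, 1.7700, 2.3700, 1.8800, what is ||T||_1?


The nuclear norm is the sum of all singular values.
||T||_1 = 0.7100 + 1.6600 + 3.4600 + 1.8200 + 2.5100 + 1.7700 + 2.3700 + 1.8800
= 16.1800

16.1800


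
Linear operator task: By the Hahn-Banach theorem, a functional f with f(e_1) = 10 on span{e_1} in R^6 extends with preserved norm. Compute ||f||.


The norm of f is given by ||f|| = sup_{||x||=1} |f(x)|.
On span{e_1}, ||e_1|| = 1, so ||f|| = |f(e_1)| / ||e_1||
= |10| / 1 = 10.0000

10.0000


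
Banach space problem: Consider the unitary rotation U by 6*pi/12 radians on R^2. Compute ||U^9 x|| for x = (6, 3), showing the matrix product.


U is a rotation by theta = 6*pi/12
U^9 = rotation by 9*theta = 54*pi/12 = 6*pi/12 (mod 2*pi)
cos(6*pi/12) = 0.0000, sin(6*pi/12) = 1.0000
U^9 x = (0.0000 * 6 - 1.0000 * 3, 1.0000 * 6 + 0.0000 * 3)
= (-3.0000, 6.0000)
||U^9 x|| = sqrt((-3.0000)^2 + 6.0000^2) = sqrt(45.0000) = 6.7082

6.7082


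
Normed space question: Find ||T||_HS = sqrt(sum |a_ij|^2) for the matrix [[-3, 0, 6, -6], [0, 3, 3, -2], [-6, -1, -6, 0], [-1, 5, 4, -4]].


The Hilbert-Schmidt norm is sqrt(sum of squares of all entries).
Sum of squares = (-3)^2 + 0^2 + 6^2 + (-6)^2 + 0^2 + 3^2 + 3^2 + (-2)^2 + (-6)^2 + (-1)^2 + (-6)^2 + 0^2 + (-1)^2 + 5^2 + 4^2 + (-4)^2
= 9 + 0 + 36 + 36 + 0 + 9 + 9 + 4 + 36 + 1 + 36 + 0 + 1 + 25 + 16 + 16 = 234
||T||_HS = sqrt(234) = 15.2971

15.2971


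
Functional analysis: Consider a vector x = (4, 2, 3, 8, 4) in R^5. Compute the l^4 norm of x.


The l^4 norm = (sum |x_i|^4)^(1/4)
Sum of 4th powers = 256 + 16 + 81 + 4096 + 256 = 4705
||x||_4 = (4705)^(1/4) = 8.2821

8.2821


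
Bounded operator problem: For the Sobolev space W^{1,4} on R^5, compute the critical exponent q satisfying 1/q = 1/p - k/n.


Using the Sobolev embedding formula: 1/q = 1/p - k/n
1/q = 1/4 - 1/5 = 1/20
q = 1/(1/20) = 20

20.0000


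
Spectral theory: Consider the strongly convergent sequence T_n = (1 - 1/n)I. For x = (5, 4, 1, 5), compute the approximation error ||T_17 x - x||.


T_17 x - x = (1 - 1/17)x - x = -x/17
||x|| = sqrt(67) = 8.1854
||T_17 x - x|| = ||x||/17 = 8.1854/17 = 0.4815

0.4815


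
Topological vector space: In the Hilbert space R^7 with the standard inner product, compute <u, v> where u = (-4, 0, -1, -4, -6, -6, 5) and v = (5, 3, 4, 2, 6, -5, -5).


Computing the standard inner product <u, v> = sum u_i * v_i
= -4*5 + 0*3 + -1*4 + -4*2 + -6*6 + -6*-5 + 5*-5
= -20 + 0 + -4 + -8 + -36 + 30 + -25
= -63

-63


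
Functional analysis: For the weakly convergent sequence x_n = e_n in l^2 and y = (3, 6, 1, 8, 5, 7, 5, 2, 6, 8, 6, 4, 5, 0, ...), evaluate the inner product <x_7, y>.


x_7 = e_7 is the standard basis vector with 1 in position 7.
<x_7, y> = y_7 = 5
As n -> infinity, <x_n, y> -> 0, confirming weak convergence of (x_n) to 0.

5


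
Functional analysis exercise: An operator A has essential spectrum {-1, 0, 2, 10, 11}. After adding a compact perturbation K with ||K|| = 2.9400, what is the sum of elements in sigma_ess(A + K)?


By Weyl's theorem, the essential spectrum is invariant under compact perturbations.
sigma_ess(A + K) = sigma_ess(A) = {-1, 0, 2, 10, 11}
Sum = -1 + 0 + 2 + 10 + 11 = 22

22


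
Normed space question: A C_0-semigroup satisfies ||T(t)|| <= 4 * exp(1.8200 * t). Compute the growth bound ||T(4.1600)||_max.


||T(4.1600)|| <= 4 * exp(1.8200 * 4.1600)
= 4 * exp(7.5712)
= 4 * 1941.4686
= 7765.8746

7765.8746


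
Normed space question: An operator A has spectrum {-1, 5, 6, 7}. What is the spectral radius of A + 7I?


Spectrum of A + 7I = {6, 12, 13, 14}
Spectral radius = max |lambda| over the shifted spectrum
= max(6, 12, 13, 14) = 14

14


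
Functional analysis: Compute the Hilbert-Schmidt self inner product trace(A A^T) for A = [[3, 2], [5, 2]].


trace(A * A^T) = sum of squares of all entries
= 3^2 + 2^2 + 5^2 + 2^2
= 9 + 4 + 25 + 4
= 42

42


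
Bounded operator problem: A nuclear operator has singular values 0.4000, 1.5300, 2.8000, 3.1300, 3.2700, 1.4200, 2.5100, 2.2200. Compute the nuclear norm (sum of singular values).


The nuclear norm is the sum of all singular values.
||T||_1 = 0.4000 + 1.5300 + 2.8000 + 3.1300 + 3.2700 + 1.4200 + 2.5100 + 2.2200
= 17.2800

17.2800


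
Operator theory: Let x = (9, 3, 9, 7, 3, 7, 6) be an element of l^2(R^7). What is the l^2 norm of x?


The l^2 norm = (sum |x_i|^2)^(1/2)
Sum of 2th powers = 81 + 9 + 81 + 49 + 9 + 49 + 36 = 314
||x||_2 = (314)^(1/2) = 17.7200

17.7200


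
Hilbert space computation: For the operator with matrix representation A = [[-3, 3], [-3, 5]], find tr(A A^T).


trace(A * A^T) = sum of squares of all entries
= (-3)^2 + 3^2 + (-3)^2 + 5^2
= 9 + 9 + 9 + 25
= 52

52


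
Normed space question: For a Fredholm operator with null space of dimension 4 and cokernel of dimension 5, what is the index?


The Fredholm index is defined as ind(T) = dim(ker T) - dim(coker T)
= 4 - 5
= -1

-1


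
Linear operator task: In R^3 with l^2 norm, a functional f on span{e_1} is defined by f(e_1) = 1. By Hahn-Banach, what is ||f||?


The norm of f is given by ||f|| = sup_{||x||=1} |f(x)|.
On span{e_1}, ||e_1|| = 1, so ||f|| = |f(e_1)| / ||e_1||
= |1| / 1 = 1.0000

1.0000


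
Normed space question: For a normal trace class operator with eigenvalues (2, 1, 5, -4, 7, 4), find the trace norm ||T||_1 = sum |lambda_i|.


For a normal operator, singular values equal |eigenvalues|.
Trace norm = sum |lambda_i| = 2 + 1 + 5 + 4 + 7 + 4
= 23

23


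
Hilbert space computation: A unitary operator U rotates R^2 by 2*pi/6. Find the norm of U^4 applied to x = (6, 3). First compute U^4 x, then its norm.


U is a rotation by theta = 2*pi/6
U^4 = rotation by 4*theta = 8*pi/6
cos(8*pi/6) = -0.5000, sin(8*pi/6) = -0.8660
U^4 x = (-0.5000 * 6 - -0.8660 * 3, -0.8660 * 6 + -0.5000 * 3)
= (-0.4019, -6.6962)
||U^4 x|| = sqrt((-0.4019)^2 + (-6.6962)^2) = sqrt(45.0000) = 6.7082

6.7082


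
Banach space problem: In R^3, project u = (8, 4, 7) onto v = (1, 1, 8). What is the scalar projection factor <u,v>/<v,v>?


Computing <u,v> = 8*1 + 4*1 + 7*8 = 68
Computing <v,v> = 1^2 + 1^2 + 8^2 = 66
Projection coefficient = 68/66 = 1.0303

1.0303


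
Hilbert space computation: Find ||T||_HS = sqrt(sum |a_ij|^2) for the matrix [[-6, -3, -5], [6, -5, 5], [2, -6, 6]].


The Hilbert-Schmidt norm is sqrt(sum of squares of all entries).
Sum of squares = (-6)^2 + (-3)^2 + (-5)^2 + 6^2 + (-5)^2 + 5^2 + 2^2 + (-6)^2 + 6^2
= 36 + 9 + 25 + 36 + 25 + 25 + 4 + 36 + 36 = 232
||T||_HS = sqrt(232) = 15.2315

15.2315


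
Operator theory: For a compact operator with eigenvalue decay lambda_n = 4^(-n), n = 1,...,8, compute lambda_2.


The eigenvalue formula gives lambda_2 = 1/4^2
= 1/16
= 0.0625

0.0625


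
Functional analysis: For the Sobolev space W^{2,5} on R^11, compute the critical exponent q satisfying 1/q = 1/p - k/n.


Using the Sobolev embedding formula: 1/q = 1/p - k/n
1/q = 1/5 - 2/11 = 1/55
q = 1/(1/55) = 55

55.0000


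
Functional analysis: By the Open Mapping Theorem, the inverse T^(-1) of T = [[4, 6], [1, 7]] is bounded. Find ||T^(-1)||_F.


det(T) = 4*7 - 6*1 = 22
T^(-1) = (1/22) * [[7, -6], [-1, 4]] = [[0.3182, -0.2727], [-0.0455, 0.1818]]
||T^(-1)||_F^2 = 0.3182^2 + (-0.2727)^2 + (-0.0455)^2 + 0.1818^2 = 0.2107
||T^(-1)||_F = sqrt(0.2107) = 0.4591

0.4591


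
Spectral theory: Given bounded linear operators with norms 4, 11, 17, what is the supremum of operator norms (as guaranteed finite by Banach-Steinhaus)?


By the Uniform Boundedness Principle, the supremum of norms is finite.
sup_k ||T_k|| = max(4, 11, 17) = 17

17


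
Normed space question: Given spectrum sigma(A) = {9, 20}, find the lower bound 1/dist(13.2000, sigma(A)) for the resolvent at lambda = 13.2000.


dist(13.2000, {9, 20}) = min(|13.2000 - 9|, |13.2000 - 20|)
= min(4.2000, 6.8000) = 4.2000
Resolvent bound = 1/4.2000 = 0.2381

0.2381


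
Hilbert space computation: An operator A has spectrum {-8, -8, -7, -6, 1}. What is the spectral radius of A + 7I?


Spectrum of A + 7I = {-1, -1, 0, 1, 8}
Spectral radius = max |lambda| over the shifted spectrum
= max(1, 1, 0, 1, 8) = 8

8


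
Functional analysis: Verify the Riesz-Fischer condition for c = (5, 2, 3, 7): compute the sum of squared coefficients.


sum |c_n|^2 = 5^2 + 2^2 + 3^2 + 7^2
= 25 + 4 + 9 + 49
= 87

87


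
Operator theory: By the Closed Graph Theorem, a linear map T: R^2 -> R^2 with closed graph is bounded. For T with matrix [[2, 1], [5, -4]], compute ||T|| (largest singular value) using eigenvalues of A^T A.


A^T A = [[29, -18], [-18, 17]]
trace(A^T A) = 46, det(A^T A) = 169
discriminant = 46^2 - 4*169 = 1440
Largest eigenvalue of A^T A = (trace + sqrt(disc))/2 = 41.9737
||T|| = sqrt(41.9737) = 6.4787

6.4787


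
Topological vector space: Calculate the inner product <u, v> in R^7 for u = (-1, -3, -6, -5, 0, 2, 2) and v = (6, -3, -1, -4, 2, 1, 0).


Computing the standard inner product <u, v> = sum u_i * v_i
= -1*6 + -3*-3 + -6*-1 + -5*-4 + 0*2 + 2*1 + 2*0
= -6 + 9 + 6 + 20 + 0 + 2 + 0
= 31

31


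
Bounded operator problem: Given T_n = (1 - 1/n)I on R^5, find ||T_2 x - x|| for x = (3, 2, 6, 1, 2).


T_2 x - x = (1 - 1/2)x - x = -x/2
||x|| = sqrt(54) = 7.3485
||T_2 x - x|| = ||x||/2 = 7.3485/2 = 3.6742

3.6742


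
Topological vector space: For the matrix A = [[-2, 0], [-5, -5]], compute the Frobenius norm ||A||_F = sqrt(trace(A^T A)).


||A||_F^2 = sum a_ij^2
= (-2)^2 + 0^2 + (-5)^2 + (-5)^2
= 4 + 0 + 25 + 25 = 54
||A||_F = sqrt(54) = 7.3485

7.3485


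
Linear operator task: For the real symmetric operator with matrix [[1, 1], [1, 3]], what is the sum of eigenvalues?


For a self-adjoint (symmetric) matrix, the eigenvalues are real.
The sum of eigenvalues equals the trace of the matrix.
trace = 1 + 3 = 4

4


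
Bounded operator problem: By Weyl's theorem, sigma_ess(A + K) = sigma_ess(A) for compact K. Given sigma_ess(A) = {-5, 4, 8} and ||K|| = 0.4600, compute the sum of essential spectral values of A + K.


By Weyl's theorem, the essential spectrum is invariant under compact perturbations.
sigma_ess(A + K) = sigma_ess(A) = {-5, 4, 8}
Sum = -5 + 4 + 8 = 7

7


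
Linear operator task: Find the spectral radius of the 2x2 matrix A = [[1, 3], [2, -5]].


For a 2x2 matrix, eigenvalues satisfy lambda^2 - (trace)*lambda + det = 0
trace = 1 + -5 = -4
det = 1*-5 - 3*2 = -11
discriminant = (-4)^2 - 4*(-11) = 60
spectral radius = max |eigenvalue| = 5.8730

5.8730


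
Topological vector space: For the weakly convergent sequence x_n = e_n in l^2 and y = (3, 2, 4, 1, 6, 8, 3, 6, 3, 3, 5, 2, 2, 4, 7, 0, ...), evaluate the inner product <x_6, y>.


x_6 = e_6 is the standard basis vector with 1 in position 6.
<x_6, y> = y_6 = 8
As n -> infinity, <x_n, y> -> 0, confirming weak convergence of (x_n) to 0.

8


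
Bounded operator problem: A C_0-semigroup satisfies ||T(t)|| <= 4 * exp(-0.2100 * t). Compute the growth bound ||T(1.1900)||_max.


||T(1.1900)|| <= 4 * exp(-0.2100 * 1.1900)
= 4 * exp(-0.2499)
= 4 * 0.7789
= 3.1155

3.1155


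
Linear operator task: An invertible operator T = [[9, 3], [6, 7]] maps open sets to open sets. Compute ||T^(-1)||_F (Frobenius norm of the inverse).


det(T) = 9*7 - 3*6 = 45
T^(-1) = (1/45) * [[7, -3], [-6, 9]] = [[0.1556, -0.0667], [-0.1333, 0.2000]]
||T^(-1)||_F^2 = 0.1556^2 + (-0.0667)^2 + (-0.1333)^2 + 0.2000^2 = 0.0864
||T^(-1)||_F = sqrt(0.0864) = 0.2940

0.2940


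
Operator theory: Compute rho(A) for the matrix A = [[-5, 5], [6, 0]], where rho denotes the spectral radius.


For a 2x2 matrix, eigenvalues satisfy lambda^2 - (trace)*lambda + det = 0
trace = -5 + 0 = -5
det = -5*0 - 5*6 = -30
discriminant = (-5)^2 - 4*(-30) = 145
spectral radius = max |eigenvalue| = 8.5208

8.5208


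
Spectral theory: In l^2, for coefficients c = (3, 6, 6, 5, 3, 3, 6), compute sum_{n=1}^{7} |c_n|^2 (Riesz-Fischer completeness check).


sum |c_n|^2 = 3^2 + 6^2 + 6^2 + 5^2 + 3^2 + 3^2 + 6^2
= 9 + 36 + 36 + 25 + 9 + 9 + 36
= 160

160


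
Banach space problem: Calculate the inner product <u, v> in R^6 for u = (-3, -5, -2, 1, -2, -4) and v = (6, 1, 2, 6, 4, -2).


Computing the standard inner product <u, v> = sum u_i * v_i
= -3*6 + -5*1 + -2*2 + 1*6 + -2*4 + -4*-2
= -18 + -5 + -4 + 6 + -8 + 8
= -21

-21


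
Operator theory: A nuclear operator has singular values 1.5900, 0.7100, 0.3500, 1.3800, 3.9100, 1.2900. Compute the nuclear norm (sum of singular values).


The nuclear norm is the sum of all singular values.
||T||_1 = 1.5900 + 0.7100 + 0.3500 + 1.3800 + 3.9100 + 1.2900
= 9.2300

9.2300


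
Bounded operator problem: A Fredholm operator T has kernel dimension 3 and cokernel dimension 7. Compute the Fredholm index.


The Fredholm index is defined as ind(T) = dim(ker T) - dim(coker T)
= 3 - 7
= -4

-4


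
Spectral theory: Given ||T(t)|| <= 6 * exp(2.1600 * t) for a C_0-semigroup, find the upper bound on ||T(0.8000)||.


||T(0.8000)|| <= 6 * exp(2.1600 * 0.8000)
= 6 * exp(1.7280)
= 6 * 5.6294
= 33.7763

33.7763


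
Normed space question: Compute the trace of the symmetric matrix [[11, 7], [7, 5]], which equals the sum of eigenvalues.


For a self-adjoint (symmetric) matrix, the eigenvalues are real.
The sum of eigenvalues equals the trace of the matrix.
trace = 11 + 5 = 16

16


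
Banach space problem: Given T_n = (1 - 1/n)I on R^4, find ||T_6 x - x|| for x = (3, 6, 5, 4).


T_6 x - x = (1 - 1/6)x - x = -x/6
||x|| = sqrt(86) = 9.2736
||T_6 x - x|| = ||x||/6 = 9.2736/6 = 1.5456

1.5456


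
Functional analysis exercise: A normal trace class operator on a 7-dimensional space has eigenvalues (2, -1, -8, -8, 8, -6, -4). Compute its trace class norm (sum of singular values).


For a normal operator, singular values equal |eigenvalues|.
Trace norm = sum |lambda_i| = 2 + 1 + 8 + 8 + 8 + 6 + 4
= 37

37


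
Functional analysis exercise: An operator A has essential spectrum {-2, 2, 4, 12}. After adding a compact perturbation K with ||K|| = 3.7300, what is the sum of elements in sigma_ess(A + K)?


By Weyl's theorem, the essential spectrum is invariant under compact perturbations.
sigma_ess(A + K) = sigma_ess(A) = {-2, 2, 4, 12}
Sum = -2 + 2 + 4 + 12 = 16

16


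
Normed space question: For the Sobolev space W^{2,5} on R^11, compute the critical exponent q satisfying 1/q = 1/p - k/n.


Using the Sobolev embedding formula: 1/q = 1/p - k/n
1/q = 1/5 - 2/11 = 1/55
q = 1/(1/55) = 55

55.0000


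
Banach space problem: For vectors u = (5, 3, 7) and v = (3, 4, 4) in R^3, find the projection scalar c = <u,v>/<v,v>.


Computing <u,v> = 5*3 + 3*4 + 7*4 = 55
Computing <v,v> = 3^2 + 4^2 + 4^2 = 41
Projection coefficient = 55/41 = 1.3415

1.3415


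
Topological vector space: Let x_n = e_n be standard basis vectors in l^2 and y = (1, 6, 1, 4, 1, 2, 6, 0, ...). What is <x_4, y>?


x_4 = e_4 is the standard basis vector with 1 in position 4.
<x_4, y> = y_4 = 4
As n -> infinity, <x_n, y> -> 0, confirming weak convergence of (x_n) to 0.

4


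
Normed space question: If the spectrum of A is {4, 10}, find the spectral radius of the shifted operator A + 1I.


Spectrum of A + 1I = {5, 11}
Spectral radius = max |lambda| over the shifted spectrum
= max(5, 11) = 11

11
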